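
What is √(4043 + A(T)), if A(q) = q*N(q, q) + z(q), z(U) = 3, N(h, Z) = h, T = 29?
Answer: 3*√543 ≈ 69.907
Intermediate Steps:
A(q) = 3 + q² (A(q) = q*q + 3 = q² + 3 = 3 + q²)
√(4043 + A(T)) = √(4043 + (3 + 29²)) = √(4043 + (3 + 841)) = √(4043 + 844) = √4887 = 3*√543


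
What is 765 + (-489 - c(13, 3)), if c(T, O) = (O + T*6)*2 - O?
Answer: 117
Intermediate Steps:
c(T, O) = O + 12*T (c(T, O) = (O + 6*T)*2 - O = (2*O + 12*T) - O = O + 12*T)
765 + (-489 - c(13, 3)) = 765 + (-489 - (3 + 12*13)) = 765 + (-489 - (3 + 156)) = 765 + (-489 - 1*159) = 765 + (-489 - 159) = 765 - 648 = 117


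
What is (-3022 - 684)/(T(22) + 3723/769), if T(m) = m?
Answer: -2849914/20641 ≈ -138.07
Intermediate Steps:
(-3022 - 684)/(T(22) + 3723/769) = (-3022 - 684)/(22 + 3723/769) = -3706/(22 + 3723*(1/769)) = -3706/(22 + 3723/769) = -3706/20641/769 = -3706*769/20641 = -2849914/20641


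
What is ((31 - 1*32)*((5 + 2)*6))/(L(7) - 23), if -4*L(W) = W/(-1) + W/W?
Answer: 84/43 ≈ 1.9535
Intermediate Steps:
L(W) = -1/4 + W/4 (L(W) = -(W/(-1) + W/W)/4 = -(W*(-1) + 1)/4 = -(-W + 1)/4 = -(1 - W)/4 = -1/4 + W/4)
((31 - 1*32)*((5 + 2)*6))/(L(7) - 23) = ((31 - 1*32)*((5 + 2)*6))/((-1/4 + (1/4)*7) - 23) = ((31 - 32)*(7*6))/((-1/4 + 7/4) - 23) = (-1*42)/(3/2 - 23) = -42/(-43/2) = -42*(-2/43) = 84/43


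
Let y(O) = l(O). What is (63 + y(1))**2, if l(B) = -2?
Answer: 3721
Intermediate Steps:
y(O) = -2
(63 + y(1))**2 = (63 - 2)**2 = 61**2 = 3721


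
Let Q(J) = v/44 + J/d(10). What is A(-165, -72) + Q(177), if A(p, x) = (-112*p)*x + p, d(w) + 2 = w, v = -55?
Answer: -10645633/8 ≈ -1.3307e+6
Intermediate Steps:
d(w) = -2 + w
A(p, x) = p - 112*p*x (A(p, x) = -112*p*x + p = p - 112*p*x)
Q(J) = -5/4 + J/8 (Q(J) = -55/44 + J/(-2 + 10) = -55*1/44 + J/8 = -5/4 + J*(⅛) = -5/4 + J/8)
A(-165, -72) + Q(177) = -165*(1 - 112*(-72)) + (-5/4 + (⅛)*177) = -165*(1 + 8064) + (-5/4 + 177/8) = -165*8065 + 167/8 = -1330725 + 167/8 = -10645633/8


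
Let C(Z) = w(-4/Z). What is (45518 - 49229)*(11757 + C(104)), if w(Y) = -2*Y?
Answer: -567196662/13 ≈ -4.3631e+7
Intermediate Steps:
C(Z) = 8/Z (C(Z) = -(-8)/Z = 8/Z)
(45518 - 49229)*(11757 + C(104)) = (45518 - 49229)*(11757 + 8/104) = -3711*(11757 + 8*(1/104)) = -3711*(11757 + 1/13) = -3711*152842/13 = -567196662/13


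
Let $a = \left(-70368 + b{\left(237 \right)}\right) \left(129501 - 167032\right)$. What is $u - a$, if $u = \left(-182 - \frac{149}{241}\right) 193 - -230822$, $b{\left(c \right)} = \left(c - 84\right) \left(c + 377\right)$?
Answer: $\frac{213273280333}{241} \approx 8.8495 \cdot 10^{8}$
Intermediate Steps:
$b{\left(c \right)} = \left(-84 + c\right) \left(377 + c\right)$
$u = \frac{47133979}{241}$ ($u = \left(-182 - \frac{149}{241}\right) 193 + 230822 = \left(- \frac{44011}{241}\right) 193 + 230822 = - \frac{8494123}{241} + 230822 = \frac{47133979}{241} \approx 1.9558 \cdot 10^{5}$)
$a = -884755794$ ($a = \left(-70368 + \left(-31668 + 237^{2} + 293 \cdot 237\right)\right) \left(129501 - 167032\right) = \left(-70368 + \left(-31668 + 56169 + 69441\right)\right) \left(-37531\right) = \left(-70368 + 93942\right) \left(-37531\right) = 23574 \left(-37531\right) = -884755794$)
$u - a = \frac{47133979}{241} - -884755794 = \frac{47133979}{241} + 884755794 = \frac{213273280333}{241}$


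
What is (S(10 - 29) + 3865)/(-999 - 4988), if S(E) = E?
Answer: -3846/5987 ≈ -0.64239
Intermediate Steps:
(S(10 - 29) + 3865)/(-999 - 4988) = ((10 - 29) + 3865)/(-999 - 4988) = (-19 + 3865)/(-5987) = 3846*(-1/5987) = -3846/5987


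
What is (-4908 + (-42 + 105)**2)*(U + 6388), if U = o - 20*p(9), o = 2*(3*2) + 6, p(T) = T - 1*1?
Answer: -5864994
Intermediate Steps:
p(T) = -1 + T (p(T) = T - 1 = -1 + T)
o = 18 (o = 2*6 + 6 = 12 + 6 = 18)
U = -142 (U = 18 - 20*(-1 + 9) = 18 - 20*8 = 18 - 160 = -142)
(-4908 + (-42 + 105)**2)*(U + 6388) = (-4908 + (-42 + 105)**2)*(-142 + 6388) = (-4908 + 63**2)*6246 = (-4908 + 3969)*6246 = -939*6246 = -5864994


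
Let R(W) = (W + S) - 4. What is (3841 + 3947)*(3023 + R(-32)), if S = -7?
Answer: 23208240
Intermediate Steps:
R(W) = -11 + W (R(W) = (W - 7) - 4 = (-7 + W) - 4 = -11 + W)
(3841 + 3947)*(3023 + R(-32)) = (3841 + 3947)*(3023 + (-11 - 32)) = 7788*(3023 - 43) = 7788*2980 = 23208240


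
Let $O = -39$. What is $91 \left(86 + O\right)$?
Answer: $4277$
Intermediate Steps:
$91 \left(86 + O\right) = 91 \left(86 - 39\right) = 91 \cdot 47 = 4277$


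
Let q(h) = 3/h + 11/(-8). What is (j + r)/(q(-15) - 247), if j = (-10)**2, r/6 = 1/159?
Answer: -212080/526979 ≈ -0.40244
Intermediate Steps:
r = 2/53 (r = 6/159 = 6*(1/159) = 2/53 ≈ 0.037736)
j = 100
q(h) = -11/8 + 3/h (q(h) = 3/h + 11*(-1/8) = 3/h - 11/8 = -11/8 + 3/h)
(j + r)/(q(-15) - 247) = (100 + 2/53)/((-11/8 + 3/(-15)) - 247) = 5302/(53*((-11/8 + 3*(-1/15)) - 247)) = 5302/(53*((-11/8 - 1/5) - 247)) = 5302/(53*(-63/40 - 247)) = 5302/(53*(-9943/40)) = (5302/53)*(-40/9943) = -212080/526979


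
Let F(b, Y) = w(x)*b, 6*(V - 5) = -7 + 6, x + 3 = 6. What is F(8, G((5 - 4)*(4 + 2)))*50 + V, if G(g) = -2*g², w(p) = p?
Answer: 7229/6 ≈ 1204.8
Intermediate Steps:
x = 3 (x = -3 + 6 = 3)
V = 29/6 (V = 5 + (-7 + 6)/6 = 5 + (⅙)*(-1) = 5 - ⅙ = 29/6 ≈ 4.8333)
F(b, Y) = 3*b
F(8, G((5 - 4)*(4 + 2)))*50 + V = (3*8)*50 + 29/6 = 24*50 + 29/6 = 1200 + 29/6 = 7229/6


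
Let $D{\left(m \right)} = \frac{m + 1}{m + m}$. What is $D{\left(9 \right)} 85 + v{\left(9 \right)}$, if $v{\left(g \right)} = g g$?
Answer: $\frac{1154}{9} \approx 128.22$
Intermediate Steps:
$v{\left(g \right)} = g^{2}$
$D{\left(m \right)} = \frac{1 + m}{2 m}$
$D{\left(9 \right)} 85 + v{\left(9 \right)} = \frac{1 + 9}{2 \cdot 9} \cdot 85 + 9^{2} = \frac{1}{2} \cdot \frac{1}{9} \cdot 10 \cdot 85 + 81 = \frac{5}{9} \cdot 85 + 81 = \frac{425}{9} + 81 = \frac{1154}{9}$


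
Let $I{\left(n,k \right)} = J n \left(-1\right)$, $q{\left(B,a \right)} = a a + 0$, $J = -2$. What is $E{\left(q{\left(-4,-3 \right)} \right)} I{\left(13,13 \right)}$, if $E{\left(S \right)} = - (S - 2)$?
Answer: $-182$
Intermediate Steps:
$q{\left(B,a \right)} = a^{2}$ ($q{\left(B,a \right)} = a^{2} + 0 = a^{2}$)
$E{\left(S \right)} = 2 - S$ ($E{\left(S \right)} = - (-2 + S) = 2 - S$)
$I{\left(n,k \right)} = 2 n$ ($I{\left(n,k \right)} = - 2 n \left(-1\right) = 2 n$)
$E{\left(q{\left(-4,-3 \right)} \right)} I{\left(13,13 \right)} = \left(2 - \left(-3\right)^{2}\right) 2 \cdot 13 = \left(2 - 9\right) 26 = \left(-7\right) 26 = -182$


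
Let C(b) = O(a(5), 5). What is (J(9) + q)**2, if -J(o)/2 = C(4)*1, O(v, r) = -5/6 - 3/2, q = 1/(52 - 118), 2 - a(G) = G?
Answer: 94249/4356 ≈ 21.637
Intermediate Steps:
a(G) = 2 - G
q = -1/66 (q = 1/(-66) = -1/66 ≈ -0.015152)
O(v, r) = -7/3 (O(v, r) = -5*1/6 - 3*1/2 = -5/6 - 3/2 = -7/3)
C(b) = -7/3
J(o) = 14/3 (J(o) = -(-14)/3 = -2*(-7/3) = 14/3)
(J(9) + q)**2 = (14/3 - 1/66)**2 = (307/66)**2 = 94249/4356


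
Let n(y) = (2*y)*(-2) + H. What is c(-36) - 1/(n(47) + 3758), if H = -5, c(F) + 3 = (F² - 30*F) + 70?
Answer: 8709294/3565 ≈ 2443.0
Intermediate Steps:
c(F) = 67 + F² - 30*F (c(F) = -3 + ((F² - 30*F) + 70) = -3 + (70 + F² - 30*F) = 67 + F² - 30*F)
n(y) = -5 - 4*y (n(y) = (2*y)*(-2) - 5 = -4*y - 5 = -5 - 4*y)
c(-36) - 1/(n(47) + 3758) = (67 + (-36)² - 30*(-36)) - 1/((-5 - 4*47) + 3758) = (67 + 1296 + 1080) - 1/((-5 - 188) + 3758) = 2443 - 1/(-193 + 3758) = 2443 - 1/3565 = 8709294/3565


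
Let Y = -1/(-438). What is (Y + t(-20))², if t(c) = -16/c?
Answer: 3087049/4796100 ≈ 0.64366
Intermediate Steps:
Y = 1/438 (Y = -1*(-1/438) = 1/438 ≈ 0.0022831)
(Y + t(-20))² = (1/438 - 16/(-20))² = (1/438 - 16*(-1/20))² = (1/438 + ⅘)² = (1757/2190)² = 3087049/4796100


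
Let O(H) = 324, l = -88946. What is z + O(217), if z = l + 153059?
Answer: 64437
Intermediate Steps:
z = 64113 (z = -88946 + 153059 = 64113)
z + O(217) = 64113 + 324 = 64437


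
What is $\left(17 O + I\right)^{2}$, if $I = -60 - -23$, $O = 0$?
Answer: $1369$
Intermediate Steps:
$I = -37$ ($I = -60 + 23 = -37$)
$\left(17 O + I\right)^{2} = \left(17 \cdot 0 - 37\right)^{2} = \left(0 - 37\right)^{2} = \left(-37\right)^{2} = 1369$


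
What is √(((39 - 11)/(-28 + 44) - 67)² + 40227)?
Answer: √711753/4 ≈ 210.91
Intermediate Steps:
√(((39 - 11)/(-28 + 44) - 67)² + 40227) = √((28/16 - 67)² + 40227) = √((28*(1/16) - 67)² + 40227) = √((7/4 - 67)² + 40227) = √((-261/4)² + 40227) = √(68121/16 + 40227) = √(711753/16) = √711753/4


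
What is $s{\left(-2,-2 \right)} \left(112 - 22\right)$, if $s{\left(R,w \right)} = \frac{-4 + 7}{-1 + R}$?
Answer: $-90$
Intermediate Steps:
$s{\left(R,w \right)} = \frac{3}{-1 + R}$
$s{\left(-2,-2 \right)} \left(112 - 22\right) = \frac{3}{-1 - 2} \left(112 - 22\right) = \frac{3}{-3} \cdot 90 = 3 \left(- \frac{1}{3}\right) 90 = \left(-1\right) 90 = -90$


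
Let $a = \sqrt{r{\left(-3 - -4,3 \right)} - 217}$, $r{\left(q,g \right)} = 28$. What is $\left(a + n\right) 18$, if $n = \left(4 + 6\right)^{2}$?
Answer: $1800 + 54 i \sqrt{21} \approx 1800.0 + 247.46 i$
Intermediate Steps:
$n = 100$ ($n = 10^{2} = 100$)
$a = 3 i \sqrt{21}$ ($a = \sqrt{28 - 217} = \sqrt{-189} = 3 i \sqrt{21} \approx 13.748 i$)
$\left(a + n\right) 18 = \left(3 i \sqrt{21} + 100\right) 18 = \left(100 + 3 i \sqrt{21}\right) 18 = 1800 + 54 i \sqrt{21}$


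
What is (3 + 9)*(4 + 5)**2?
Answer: 972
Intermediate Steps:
(3 + 9)*(4 + 5)**2 = 12*9**2 = 12*81 = 972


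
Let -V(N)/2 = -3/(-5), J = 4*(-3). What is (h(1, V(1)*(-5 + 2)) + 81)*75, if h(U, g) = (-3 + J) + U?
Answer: 5025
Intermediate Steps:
J = -12
V(N) = -6/5 (V(N) = -(-6)/(-5) = -(-6)*(-1)/5 = -2*3/5 = -6/5)
h(U, g) = -15 + U (h(U, g) = (-3 - 12) + U = -15 + U)
(h(1, V(1)*(-5 + 2)) + 81)*75 = ((-15 + 1) + 81)*75 = (-14 + 81)*75 = 67*75 = 5025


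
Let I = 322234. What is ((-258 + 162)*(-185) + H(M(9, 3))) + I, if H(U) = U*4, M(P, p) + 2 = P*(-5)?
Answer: 339806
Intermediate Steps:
M(P, p) = -2 - 5*P (M(P, p) = -2 + P*(-5) = -2 - 5*P)
H(U) = 4*U
((-258 + 162)*(-185) + H(M(9, 3))) + I = ((-258 + 162)*(-185) + 4*(-2 - 5*9)) + 322234 = (-96*(-185) + 4*(-2 - 45)) + 322234 = (17760 + 4*(-47)) + 322234 = (17760 - 188) + 322234 = 17572 + 322234 = 339806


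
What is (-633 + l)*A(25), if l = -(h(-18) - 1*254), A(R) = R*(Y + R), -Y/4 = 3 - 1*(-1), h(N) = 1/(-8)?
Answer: -681975/8 ≈ -85247.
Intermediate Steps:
h(N) = -1/8
Y = -16 (Y = -4*(3 - 1*(-1)) = -4*(3 + 1) = -4*4 = -16)
A(R) = R*(-16 + R)
l = 2033/8 (l = -(-1/8 - 1*254) = -(-1/8 - 254) = -1*(-2033/8) = 2033/8 ≈ 254.13)
(-633 + l)*A(25) = (-633 + 2033/8)*(25*(-16 + 25)) = -75775*9/8 = -3031/8*225 = -681975/8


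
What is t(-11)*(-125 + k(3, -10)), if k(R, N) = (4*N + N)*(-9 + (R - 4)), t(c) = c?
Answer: -4125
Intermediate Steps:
k(R, N) = 5*N*(-13 + R) (k(R, N) = (5*N)*(-9 + (-4 + R)) = (5*N)*(-13 + R) = 5*N*(-13 + R))
t(-11)*(-125 + k(3, -10)) = -11*(-125 + 5*(-10)*(-13 + 3)) = -11*(-125 + 5*(-10)*(-10)) = -11*(-125 + 500) = -11*375 = -4125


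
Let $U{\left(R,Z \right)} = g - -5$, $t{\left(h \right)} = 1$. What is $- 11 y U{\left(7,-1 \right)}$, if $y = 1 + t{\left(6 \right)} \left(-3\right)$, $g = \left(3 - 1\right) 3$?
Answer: $242$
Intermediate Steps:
$g = 6$ ($g = 2 \cdot 3 = 6$)
$U{\left(R,Z \right)} = 11$ ($U{\left(R,Z \right)} = 6 - -5 = 6 + 5 = 11$)
$y = -2$ ($y = 1 + 1 \left(-3\right) = 1 - 3 = -2$)
$- 11 y U{\left(7,-1 \right)} = \left(-11\right) \left(-2\right) 11 = 22 \cdot 11 = 242$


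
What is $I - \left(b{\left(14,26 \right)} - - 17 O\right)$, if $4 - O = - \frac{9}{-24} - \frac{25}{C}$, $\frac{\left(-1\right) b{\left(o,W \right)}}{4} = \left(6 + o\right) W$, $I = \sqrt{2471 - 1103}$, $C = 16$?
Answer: $\frac{31869}{16} + 6 \sqrt{38} \approx 2028.8$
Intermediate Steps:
$I = 6 \sqrt{38}$ ($I = \sqrt{1368} = 6 \sqrt{38} \approx 36.987$)
$b{\left(o,W \right)} = - 4 W \left(6 + o\right)$ ($b{\left(o,W \right)} = - 4 \left(6 + o\right) W = - 4 W \left(6 + o\right)$)
$O = \frac{83}{16}$ ($O = 4 - \left(- \frac{9}{-24} - \frac{25}{16}\right) = 4 - \left(\left(-9\right) \left(- \frac{1}{24}\right) - \frac{25}{16}\right) = 4 - \left(\frac{3}{8} - \frac{25}{16}\right) = 4 - - \frac{19}{16} = 4 + \frac{19}{16} = \frac{83}{16} \approx 5.1875$)
$I - \left(b{\left(14,26 \right)} - - 17 O\right) = 6 \sqrt{38} - \left(\left(-4\right) 26 \left(6 + 14\right) - \left(-17\right) \frac{83}{16}\right) = 6 \sqrt{38} - \left(\left(-4\right) 26 \cdot 20 - - \frac{1411}{16}\right) = 6 \sqrt{38} - \left(-2080 + \frac{1411}{16}\right) = 6 \sqrt{38} - - \frac{31869}{16} = 6 \sqrt{38} + \frac{31869}{16} = \frac{31869}{16} + 6 \sqrt{38}$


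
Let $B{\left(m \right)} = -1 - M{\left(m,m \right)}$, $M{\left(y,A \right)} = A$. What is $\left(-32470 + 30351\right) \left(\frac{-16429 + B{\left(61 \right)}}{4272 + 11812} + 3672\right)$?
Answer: $- \frac{125114144883}{16084} \approx -7.7788 \cdot 10^{6}$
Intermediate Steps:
$B{\left(m \right)} = -1 - m$
$\left(-32470 + 30351\right) \left(\frac{-16429 + B{\left(61 \right)}}{4272 + 11812} + 3672\right) = \left(-32470 + 30351\right) \left(\frac{-16429 - 62}{4272 + 11812} + 3672\right) = - 2119 \left(\frac{-16429 - 62}{16084} + 3672\right) = - 2119 \left(\left(-16429 - 62\right) \frac{1}{16084} + 3672\right) = - 2119 \left(\left(-16491\right) \frac{1}{16084} + 3672\right) = - 2119 \left(- \frac{16491}{16084} + 3672\right) = \left(-2119\right) \frac{59043957}{16084} = - \frac{125114144883}{16084}$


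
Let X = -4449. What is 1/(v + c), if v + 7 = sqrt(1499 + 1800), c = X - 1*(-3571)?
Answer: -885/779926 - sqrt(3299)/779926 ≈ -0.0012084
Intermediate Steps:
c = -878 (c = -4449 - 1*(-3571) = -4449 + 3571 = -878)
v = -7 + sqrt(3299) (v = -7 + sqrt(1499 + 1800) = -7 + sqrt(3299) ≈ 50.437)
1/(v + c) = 1/((-7 + sqrt(3299)) - 878) = 1/(-885 + sqrt(3299))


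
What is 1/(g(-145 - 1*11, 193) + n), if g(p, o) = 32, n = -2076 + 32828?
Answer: 1/30784 ≈ 3.2484e-5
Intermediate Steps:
n = 30752
1/(g(-145 - 1*11, 193) + n) = 1/(32 + 30752) = 1/30784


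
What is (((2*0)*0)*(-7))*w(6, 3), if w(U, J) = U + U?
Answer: 0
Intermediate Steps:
w(U, J) = 2*U
(((2*0)*0)*(-7))*w(6, 3) = (((2*0)*0)*(-7))*(2*6) = ((0*0)*(-7))*12 = (0*(-7))*12 = 0*12 = 0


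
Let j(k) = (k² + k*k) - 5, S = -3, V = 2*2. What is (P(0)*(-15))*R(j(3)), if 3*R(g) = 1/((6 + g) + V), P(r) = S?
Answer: 15/23 ≈ 0.65217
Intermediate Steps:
V = 4
j(k) = -5 + 2*k² (j(k) = (k² + k²) - 5 = 2*k² - 5 = -5 + 2*k²)
P(r) = -3
R(g) = 1/(3*(10 + g)) (R(g) = 1/(3*((6 + g) + 4)) = 1/(3*(10 + g)))
(P(0)*(-15))*R(j(3)) = (-3*(-15))*(1/(3*(10 + (-5 + 2*3²)))) = 45*(1/(3*(10 + (-5 + 2*9)))) = 45*(1/(3*(10 + (-5 + 18)))) = 45*(1/(3*(10 + 13))) = 45*((⅓)/23) = 45*((⅓)*(1/23)) = 45*(1/69) = 15/23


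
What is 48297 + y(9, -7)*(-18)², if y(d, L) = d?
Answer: 51213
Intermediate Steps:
48297 + y(9, -7)*(-18)² = 48297 + 9*(-18)² = 48297 + 9*324 = 48297 + 2916 = 51213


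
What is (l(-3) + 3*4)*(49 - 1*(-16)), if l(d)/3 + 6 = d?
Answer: -975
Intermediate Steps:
l(d) = -18 + 3*d
(l(-3) + 3*4)*(49 - 1*(-16)) = ((-18 + 3*(-3)) + 3*4)*(49 - 1*(-16)) = ((-18 - 9) + 12)*(49 + 16) = (-27 + 12)*65 = -15*65 = -975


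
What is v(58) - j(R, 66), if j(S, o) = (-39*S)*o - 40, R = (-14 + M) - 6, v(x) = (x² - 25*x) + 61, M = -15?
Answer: -88075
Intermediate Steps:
v(x) = 61 + x² - 25*x
R = -35 (R = (-14 - 15) - 6 = -29 - 6 = -35)
j(S, o) = -40 - 39*S*o (j(S, o) = -39*S*o - 40 = -40 - 39*S*o)
v(58) - j(R, 66) = (61 + 58² - 25*58) - (-40 - 39*(-35)*66) = (61 + 3364 - 1450) - (-40 + 90090) = 1975 - 1*90050 = 1975 - 90050 = -88075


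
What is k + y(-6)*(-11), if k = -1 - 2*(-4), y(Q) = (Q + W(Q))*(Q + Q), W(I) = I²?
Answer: 3967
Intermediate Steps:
y(Q) = 2*Q*(Q + Q²) (y(Q) = (Q + Q²)*(Q + Q) = (Q + Q²)*(2*Q) = 2*Q*(Q + Q²))
k = 7 (k = -1 + 8 = 7)
k + y(-6)*(-11) = 7 + (2*(-6)²*(1 - 6))*(-11) = 7 + (2*36*(-5))*(-11) = 7 - 360*(-11) = 7 + 3960 = 3967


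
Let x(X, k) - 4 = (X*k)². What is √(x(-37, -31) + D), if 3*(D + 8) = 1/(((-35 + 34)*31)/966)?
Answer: √1264286423/31 ≈ 1147.0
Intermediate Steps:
x(X, k) = 4 + X²*k² (x(X, k) = 4 + (X*k)² = 4 + X²*k²)
D = -570/31 (D = -8 + 1/(3*((((-35 + 34)*31)/966))) = -8 + 1/(3*((-1*31*(1/966)))) = -8 + 1/(3*((-31*1/966))) = -8 + 1/(3*(-31/966)) = -8 + (⅓)*(-966/31) = -8 - 322/31 = -570/31 ≈ -18.387)
√(x(-37, -31) + D) = √((4 + (-37)²*(-31)²) - 570/31) = √((4 + 1369*961) - 570/31) = √((4 + 1315609) - 570/31) = √(1315613 - 570/31) = √(40783433/31) = √1264286423/31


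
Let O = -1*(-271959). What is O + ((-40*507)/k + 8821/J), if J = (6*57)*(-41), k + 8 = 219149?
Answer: 7142496288341/26263206 ≈ 2.7196e+5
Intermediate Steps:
k = 219141 (k = -8 + 219149 = 219141)
O = 271959
J = -14022 (J = 342*(-41) = -14022)
O + ((-40*507)/k + 8821/J) = 271959 + (-40*507/219141 + 8821/(-14022)) = 271959 + (-20280*1/219141 + 8821*(-1/14022)) = 271959 + (-520/5619 - 8821/14022) = 271959 - 18952213/26263206 = 7142496288341/26263206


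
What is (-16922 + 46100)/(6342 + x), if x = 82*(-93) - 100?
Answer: -14589/692 ≈ -21.082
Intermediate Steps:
x = -7726 (x = -7626 - 100 = -7726)
(-16922 + 46100)/(6342 + x) = (-16922 + 46100)/(6342 - 7726) = 29178/(-1384) = 29178*(-1/1384) = -14589/692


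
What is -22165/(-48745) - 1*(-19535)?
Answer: 190451148/9749 ≈ 19535.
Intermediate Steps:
-22165/(-48745) - 1*(-19535) = -22165*(-1/48745) + 19535 = 4433/9749 + 19535 = 190451148/9749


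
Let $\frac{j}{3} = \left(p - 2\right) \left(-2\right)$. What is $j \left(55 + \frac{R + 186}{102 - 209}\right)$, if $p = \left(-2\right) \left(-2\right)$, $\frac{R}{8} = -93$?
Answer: $- \frac{77316}{107} \approx -722.58$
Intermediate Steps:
$R = -744$ ($R = 8 \left(-93\right) = -744$)
$p = 4$
$j = -12$ ($j = 3 \left(4 - 2\right) \left(-2\right) = 3 \cdot 2 \left(-2\right) = 3 \left(-4\right) = -12$)
$j \left(55 + \frac{R + 186}{102 - 209}\right) = - 12 \left(55 + \frac{-744 + 186}{102 - 209}\right) = - 12 \left(55 - \frac{558}{-107}\right) = - 12 \left(55 - - \frac{558}{107}\right) = - 12 \left(55 + \frac{558}{107}\right) = \left(-12\right) \frac{6443}{107} = - \frac{77316}{107}$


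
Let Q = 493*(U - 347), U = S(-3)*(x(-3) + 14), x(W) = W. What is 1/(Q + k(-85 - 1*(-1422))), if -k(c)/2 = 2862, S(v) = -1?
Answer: -1/182218 ≈ -5.4879e-6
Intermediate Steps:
k(c) = -5724 (k(c) = -2*2862 = -5724)
U = -11 (U = -(-3 + 14) = -1*11 = -11)
Q = -176494 (Q = 493*(-11 - 347) = 493*(-358) = -176494)
1/(Q + k(-85 - 1*(-1422))) = 1/(-176494 - 5724) = 1/(-182218) = -1/182218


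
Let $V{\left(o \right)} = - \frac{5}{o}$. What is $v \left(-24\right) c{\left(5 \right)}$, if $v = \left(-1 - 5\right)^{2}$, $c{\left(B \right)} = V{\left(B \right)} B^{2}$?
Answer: $21600$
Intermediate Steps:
$c{\left(B \right)} = - 5 B$ ($c{\left(B \right)} = - \frac{5}{B} B^{2} = - 5 B$)
$v = 36$ ($v = \left(-6\right)^{2} = 36$)
$v \left(-24\right) c{\left(5 \right)} = 36 \left(-24\right) \left(\left(-5\right) 5\right) = \left(-864\right) \left(-25\right) = 21600$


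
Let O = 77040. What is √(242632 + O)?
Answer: 2*√79918 ≈ 565.40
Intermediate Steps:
√(242632 + O) = √(242632 + 77040) = √319672 = 2*√79918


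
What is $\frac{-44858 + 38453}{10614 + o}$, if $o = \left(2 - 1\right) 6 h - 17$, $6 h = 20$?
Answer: $- \frac{2135}{3539} \approx -0.60328$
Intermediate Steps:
$h = \frac{10}{3}$ ($h = \frac{1}{6} \cdot 20 = \frac{10}{3} \approx 3.3333$)
$o = 3$ ($o = \left(2 - 1\right) 6 \cdot \frac{10}{3} - 17 = 1 \cdot 6 \cdot \frac{10}{3} - 17 = 6 \cdot \frac{10}{3} - 17 = 20 - 17 = 3$)
$\frac{-44858 + 38453}{10614 + o} = \frac{-44858 + 38453}{10614 + 3} = - \frac{6405}{10617} = \left(-6405\right) \frac{1}{10617} = - \frac{2135}{3539}$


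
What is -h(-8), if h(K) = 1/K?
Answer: ⅛ ≈ 0.12500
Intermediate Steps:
-h(-8) = -1/(-8) = -1*(-⅛) = ⅛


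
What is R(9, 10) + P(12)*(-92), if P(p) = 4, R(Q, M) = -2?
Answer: -370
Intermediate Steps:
R(9, 10) + P(12)*(-92) = -2 + 4*(-92) = -2 - 368 = -370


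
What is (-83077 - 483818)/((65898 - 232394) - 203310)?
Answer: 566895/369806 ≈ 1.5330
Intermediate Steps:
(-83077 - 483818)/((65898 - 232394) - 203310) = -566895/(-166496 - 203310) = -566895/(-369806) = -566895*(-1/369806) = 566895/369806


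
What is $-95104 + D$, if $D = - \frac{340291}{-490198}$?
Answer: $- \frac{46619450301}{490198} \approx -95103.0$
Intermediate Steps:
$D = \frac{340291}{490198}$ ($D = \left(-340291\right) \left(- \frac{1}{490198}\right) = \frac{340291}{490198} \approx 0.69419$)
$-95104 + D = -95104 + \frac{340291}{490198} = - \frac{46619450301}{490198}$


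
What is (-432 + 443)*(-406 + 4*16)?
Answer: -3762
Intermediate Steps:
(-432 + 443)*(-406 + 4*16) = 11*(-406 + 64) = 11*(-342) = -3762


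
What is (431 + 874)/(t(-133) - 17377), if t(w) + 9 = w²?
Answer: 435/101 ≈ 4.3069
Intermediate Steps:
t(w) = -9 + w²
(431 + 874)/(t(-133) - 17377) = (431 + 874)/((-9 + (-133)²) - 17377) = 1305/((-9 + 17689) - 17377) = 1305/(17680 - 17377) = 1305/303 = 1305*(1/303) = 435/101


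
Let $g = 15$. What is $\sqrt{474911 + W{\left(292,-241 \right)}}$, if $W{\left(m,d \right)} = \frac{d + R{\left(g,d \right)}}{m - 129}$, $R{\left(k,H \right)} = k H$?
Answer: $\frac{\sqrt{12617281831}}{163} \approx 689.12$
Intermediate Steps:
$R{\left(k,H \right)} = H k$
$W{\left(m,d \right)} = \frac{16 d}{-129 + m}$ ($W{\left(m,d \right)} = \frac{d + d 15}{m - 129} = \frac{d + 15 d}{-129 + m} = \frac{16 d}{-129 + m}$)
$\sqrt{474911 + W{\left(292,-241 \right)}} = \sqrt{474911 + 16 \left(-241\right) \frac{1}{-129 + 292}} = \sqrt{474911 + 16 \left(-241\right) \frac{1}{163}} = \sqrt{474911 - \frac{3856}{163}} = \sqrt{\frac{77406637}{163}} = \frac{\sqrt{12617281831}}{163}$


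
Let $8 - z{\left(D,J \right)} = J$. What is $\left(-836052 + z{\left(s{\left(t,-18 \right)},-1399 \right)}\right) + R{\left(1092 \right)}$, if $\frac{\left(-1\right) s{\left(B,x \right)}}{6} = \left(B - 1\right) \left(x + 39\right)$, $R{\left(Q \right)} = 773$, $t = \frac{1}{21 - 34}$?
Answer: $-833872$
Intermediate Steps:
$t = - \frac{1}{13}$ ($t = \frac{1}{-13} = - \frac{1}{13} \approx -0.076923$)
$s{\left(B,x \right)} = - 6 \left(-1 + B\right) \left(39 + x\right)$ ($s{\left(B,x \right)} = - 6 \left(B - 1\right) \left(x + 39\right) = - 6 \left(-1 + B\right) \left(39 + x\right)$)
$z{\left(D,J \right)} = 8 - J$
$\left(-836052 + z{\left(s{\left(t,-18 \right)},-1399 \right)}\right) + R{\left(1092 \right)} = \left(-836052 + \left(8 - -1399\right)\right) + 773 = \left(-836052 + \left(8 + 1399\right)\right) + 773 = \left(-836052 + 1407\right) + 773 = -834645 + 773 = -833872$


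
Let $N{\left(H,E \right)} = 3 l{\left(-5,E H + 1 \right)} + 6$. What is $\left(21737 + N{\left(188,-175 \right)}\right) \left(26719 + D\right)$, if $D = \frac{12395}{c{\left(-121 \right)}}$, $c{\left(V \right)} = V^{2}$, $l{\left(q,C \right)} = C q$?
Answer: $\frac{201559910912472}{14641} \approx 1.3767 \cdot 10^{10}$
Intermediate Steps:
$N{\left(H,E \right)} = -9 - 15 E H$ ($N{\left(H,E \right)} = 3 \left(E H + 1\right) \left(-5\right) + 6 = 3 \left(1 + E H\right) \left(-5\right) + 6 = 3 \left(-5 - 5 E H\right) + 6 = \left(-15 - 15 E H\right) + 6 = -9 - 15 E H$)
$D = \frac{12395}{14641}$ ($D = \frac{12395}{\left(-121\right)^{2}} = \frac{12395}{14641} \approx 0.84659$)
$\left(21737 + N{\left(188,-175 \right)}\right) \left(26719 + D\right) = \left(21737 - \left(9 - 493500\right)\right) \left(26719 + \frac{12395}{14641}\right) = \left(21737 + \left(-9 + 493500\right)\right) \frac{391205274}{14641} = \left(21737 + 493491\right) \frac{391205274}{14641} = 515228 \cdot \frac{391205274}{14641} = \frac{201559910912472}{14641}$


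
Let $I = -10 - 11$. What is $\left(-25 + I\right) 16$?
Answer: $-736$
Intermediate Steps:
$I = -21$
$\left(-25 + I\right) 16 = \left(-25 - 21\right) 16 = \left(-46\right) 16 = -736$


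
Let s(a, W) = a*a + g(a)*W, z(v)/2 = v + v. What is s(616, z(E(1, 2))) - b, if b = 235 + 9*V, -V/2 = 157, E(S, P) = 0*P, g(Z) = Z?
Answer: 382047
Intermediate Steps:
E(S, P) = 0
V = -314 (V = -2*157 = -314)
b = -2591 (b = 235 + 9*(-314) = 235 - 2826 = -2591)
z(v) = 4*v (z(v) = 2*(v + v) = 2*(2*v) = 4*v)
s(a, W) = a² + W*a (s(a, W) = a*a + a*W = a² + W*a)
s(616, z(E(1, 2))) - b = 616*(4*0 + 616) - 1*(-2591) = 616*(0 + 616) + 2591 = 616*616 + 2591 = 379456 + 2591 = 382047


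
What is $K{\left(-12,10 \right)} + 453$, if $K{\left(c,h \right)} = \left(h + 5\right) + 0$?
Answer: $468$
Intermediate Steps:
$K{\left(c,h \right)} = 5 + h$ ($K{\left(c,h \right)} = \left(5 + h\right) + 0 = 5 + h$)
$K{\left(-12,10 \right)} + 453 = \left(5 + 10\right) + 453 = 15 + 453 = 468$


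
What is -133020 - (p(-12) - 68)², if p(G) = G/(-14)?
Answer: -6738880/49 ≈ -1.3753e+5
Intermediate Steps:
p(G) = -G/14 (p(G) = G*(-1/14) = -G/14)
-133020 - (p(-12) - 68)² = -133020 - (-1/14*(-12) - 68)² = -133020 - (6/7 - 68)² = -133020 - (-470/7)² = -133020 - 1*220900/49 = -133020 - 220900/49 = -6738880/49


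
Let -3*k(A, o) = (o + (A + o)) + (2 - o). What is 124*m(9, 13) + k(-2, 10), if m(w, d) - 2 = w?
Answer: 4082/3 ≈ 1360.7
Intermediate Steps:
m(w, d) = 2 + w
k(A, o) = -⅔ - A/3 - o/3 (k(A, o) = -((o + (A + o)) + (2 - o))/3 = -((A + 2*o) + (2 - o))/3 = -(2 + A + o)/3 = -⅔ - A/3 - o/3)
124*m(9, 13) + k(-2, 10) = 124*(2 + 9) + (-⅔ - ⅓*(-2) - ⅓*10) = 124*11 + (-⅔ + ⅔ - 10/3) = 1364 - 10/3 = 4082/3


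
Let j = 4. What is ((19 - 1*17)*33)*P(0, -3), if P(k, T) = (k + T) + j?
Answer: 66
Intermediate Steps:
P(k, T) = 4 + T + k (P(k, T) = (k + T) + 4 = (T + k) + 4 = 4 + T + k)
((19 - 1*17)*33)*P(0, -3) = ((19 - 1*17)*33)*(4 - 3 + 0) = ((19 - 17)*33)*1 = (2*33)*1 = 66*1 = 66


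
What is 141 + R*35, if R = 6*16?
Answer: 3501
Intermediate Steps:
R = 96
141 + R*35 = 141 + 96*35 = 141 + 3360 = 3501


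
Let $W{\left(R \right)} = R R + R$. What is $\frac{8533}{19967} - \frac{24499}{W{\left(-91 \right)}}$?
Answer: $- \frac{419286263}{163529730} \approx -2.564$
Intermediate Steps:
$W{\left(R \right)} = R + R^{2}$ ($W{\left(R \right)} = R^{2} + R = R + R^{2}$)
$\frac{8533}{19967} - \frac{24499}{W{\left(-91 \right)}} = \frac{8533}{19967} - \frac{24499}{\left(-91\right) \left(1 - 91\right)} = 8533 \cdot \frac{1}{19967} - \frac{24499}{\left(-91\right) \left(-90\right)} = \frac{8533}{19967} - \frac{24499}{8190} = - \frac{419286263}{163529730}$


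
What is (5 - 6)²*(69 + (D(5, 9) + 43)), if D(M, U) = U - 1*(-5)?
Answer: 126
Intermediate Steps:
D(M, U) = 5 + U (D(M, U) = U + 5 = 5 + U)
(5 - 6)²*(69 + (D(5, 9) + 43)) = (5 - 6)²*(69 + ((5 + 9) + 43)) = (-1)²*(69 + (14 + 43)) = 1*(69 + 57) = 1*126 = 126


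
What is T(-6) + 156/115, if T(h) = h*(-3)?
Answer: 2226/115 ≈ 19.357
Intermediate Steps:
T(h) = -3*h
T(-6) + 156/115 = -3*(-6) + 156/115 = 18 + 156*(1/115) = 18 + 156/115 = 2226/115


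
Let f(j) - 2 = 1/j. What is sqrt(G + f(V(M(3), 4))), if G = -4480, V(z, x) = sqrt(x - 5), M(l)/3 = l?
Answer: sqrt(-4478 - I) ≈ 0.0075 - 66.918*I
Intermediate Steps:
M(l) = 3*l
V(z, x) = sqrt(-5 + x)
f(j) = 2 + 1/j
sqrt(G + f(V(M(3), 4))) = sqrt(-4480 + (2 + 1/(sqrt(-5 + 4)))) = sqrt(-4480 + (2 + 1/(sqrt(-1)))) = sqrt(-4480 + (2 + 1/I)) = sqrt(-4480 + (2 - I)) = sqrt(-4478 - I)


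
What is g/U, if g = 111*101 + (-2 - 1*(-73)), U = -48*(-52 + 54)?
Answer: -5641/48 ≈ -117.52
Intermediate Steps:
U = -96 (U = -48*2 = -96)
g = 11282 (g = 11211 + (-2 + 73) = 11211 + 71 = 11282)
g/U = 11282/(-96) = 11282*(-1/96) = -5641/48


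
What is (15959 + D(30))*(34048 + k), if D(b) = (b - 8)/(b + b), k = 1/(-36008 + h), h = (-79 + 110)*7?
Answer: 194482752057409/357910 ≈ 5.4338e+8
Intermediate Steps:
h = 217 (h = 31*7 = 217)
k = -1/35791 (k = 1/(-36008 + 217) = 1/(-35791) = -1/35791 ≈ -2.7940e-5)
D(b) = (-8 + b)/(2*b) (D(b) = (-8 + b)/((2*b)) = (-8 + b)*(1/(2*b)) = (-8 + b)/(2*b))
(15959 + D(30))*(34048 + k) = (15959 + (1/2)*(-8 + 30)/30)*(34048 - 1/35791) = (15959 + (1/2)*(1/30)*22)*(1218611967/35791) = (15959 + 11/30)*(1218611967/35791) = (478781/30)*(1218611967/35791) = 194482752057409/357910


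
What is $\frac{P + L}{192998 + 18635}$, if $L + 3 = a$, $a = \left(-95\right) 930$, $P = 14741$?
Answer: $- \frac{73612}{211633} \approx -0.34783$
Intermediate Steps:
$a = -88350$
$L = -88353$ ($L = -3 - 88350 = -88353$)
$\frac{P + L}{192998 + 18635} = \frac{14741 - 88353}{192998 + 18635} = - \frac{73612}{211633}$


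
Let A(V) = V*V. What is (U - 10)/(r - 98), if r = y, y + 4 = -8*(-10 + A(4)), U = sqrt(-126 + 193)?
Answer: 1/15 - sqrt(67)/150 ≈ 0.012098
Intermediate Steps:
A(V) = V**2
U = sqrt(67) ≈ 8.1853
y = -52 (y = -4 - 8*(-10 + 4**2) = -4 - 8*(-10 + 16) = -4 - 8*6 = -4 - 48 = -52)
r = -52
(U - 10)/(r - 98) = (sqrt(67) - 10)/(-52 - 98) = (-10 + sqrt(67))/(-150) = (-10 + sqrt(67))*(-1/150) = 1/15 - sqrt(67)/150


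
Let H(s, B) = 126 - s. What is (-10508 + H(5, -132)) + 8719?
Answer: -1668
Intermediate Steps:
(-10508 + H(5, -132)) + 8719 = (-10508 + (126 - 1*5)) + 8719 = (-10508 + (126 - 5)) + 8719 = (-10508 + 121) + 8719 = -10387 + 8719 = -1668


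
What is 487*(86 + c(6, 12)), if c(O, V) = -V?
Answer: 36038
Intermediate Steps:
487*(86 + c(6, 12)) = 487*(86 - 1*12) = 487*(86 - 12) = 487*74 = 36038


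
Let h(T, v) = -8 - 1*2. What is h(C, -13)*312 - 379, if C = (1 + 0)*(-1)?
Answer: -3499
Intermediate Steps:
C = -1 (C = 1*(-1) = -1)
h(T, v) = -10 (h(T, v) = -8 - 2 = -10)
h(C, -13)*312 - 379 = -10*312 - 379 = -3120 - 379 = -3499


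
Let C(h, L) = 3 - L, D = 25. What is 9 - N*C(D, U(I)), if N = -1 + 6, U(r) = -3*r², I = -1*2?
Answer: -66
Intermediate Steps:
I = -2
N = 5
9 - N*C(D, U(I)) = 9 - 5*(3 - (-3)*(-2)²) = 9 - 5*(3 - (-3)*4) = 9 - 5*(3 - 1*(-12)) = 9 - 5*(3 + 12) = 9 - 5*15 = 9 - 1*75 = 9 - 75 = -66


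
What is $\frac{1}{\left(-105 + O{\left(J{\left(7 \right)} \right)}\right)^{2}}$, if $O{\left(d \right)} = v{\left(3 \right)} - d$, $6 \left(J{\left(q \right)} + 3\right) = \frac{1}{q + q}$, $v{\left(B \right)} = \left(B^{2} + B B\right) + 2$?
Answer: $\frac{7056}{47458321} \approx 0.00014868$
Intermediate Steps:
$v{\left(B \right)} = 2 + 2 B^{2}$ ($v{\left(B \right)} = \left(B^{2} + B^{2}\right) + 2 = 2 B^{2} + 2 = 2 + 2 B^{2}$)
$J{\left(q \right)} = -3 + \frac{1}{12 q}$ ($J{\left(q \right)} = -3 + \frac{1}{6 \left(q + q\right)} = -3 + \frac{1}{6 \cdot 2 q} = -3 + \frac{\frac{1}{2} \frac{1}{q}}{6} = -3 + \frac{1}{12 q}$)
$O{\left(d \right)} = 20 - d$ ($O{\left(d \right)} = \left(2 + 2 \cdot 3^{2}\right) - d = \left(2 + 2 \cdot 9\right) - d = \left(2 + 18\right) - d = 20 - d$)
$\frac{1}{\left(-105 + O{\left(J{\left(7 \right)} \right)}\right)^{2}} = \frac{1}{\left(-105 + \left(20 - \left(-3 + \frac{1}{12 \cdot 7}\right)\right)\right)^{2}} = \frac{1}{\left(-105 + \left(20 - \left(-3 + \frac{1}{12} \cdot \frac{1}{7}\right)\right)\right)^{2}} = \frac{1}{\left(-105 + \left(20 - \left(-3 + \frac{1}{84}\right)\right)\right)^{2}} = \frac{1}{\left(-105 + \left(20 - - \frac{251}{84}\right)\right)^{2}} = \frac{1}{\left(-105 + \left(20 + \frac{251}{84}\right)\right)^{2}} = \frac{1}{\left(-105 + \frac{1931}{84}\right)^{2}} = \frac{1}{\left(- \frac{6889}{84}\right)^{2}} = \frac{1}{\frac{47458321}{7056}} = \frac{7056}{47458321}$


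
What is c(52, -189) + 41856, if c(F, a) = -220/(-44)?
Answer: 41861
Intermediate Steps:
c(F, a) = 5 (c(F, a) = -220*(-1/44) = 5)
c(52, -189) + 41856 = 5 + 41856 = 41861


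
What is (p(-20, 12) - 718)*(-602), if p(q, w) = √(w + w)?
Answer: 432236 - 1204*√6 ≈ 4.2929e+5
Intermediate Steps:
p(q, w) = √2*√w (p(q, w) = √(2*w) = √2*√w)
(p(-20, 12) - 718)*(-602) = (√2*√12 - 718)*(-602) = (√2*(2*√3) - 718)*(-602) = (2*√6 - 718)*(-602) = (-718 + 2*√6)*(-602) = 432236 - 1204*√6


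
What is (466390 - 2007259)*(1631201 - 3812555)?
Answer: 3361180756626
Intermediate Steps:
(466390 - 2007259)*(1631201 - 3812555) = -1540869*(-2181354) = 3361180756626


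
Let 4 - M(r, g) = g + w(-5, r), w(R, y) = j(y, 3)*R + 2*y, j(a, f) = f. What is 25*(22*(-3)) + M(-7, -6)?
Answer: -1611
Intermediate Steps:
w(R, y) = 2*y + 3*R (w(R, y) = 3*R + 2*y = 2*y + 3*R)
M(r, g) = 19 - g - 2*r (M(r, g) = 4 - (g + (2*r + 3*(-5))) = 4 - (g + (2*r - 15)) = 4 - (g + (-15 + 2*r)) = 4 - (-15 + g + 2*r) = 4 + (15 - g - 2*r) = 19 - g - 2*r)
25*(22*(-3)) + M(-7, -6) = 25*(22*(-3)) + (19 - 1*(-6) - 2*(-7)) = 25*(-66) + (19 + 6 + 14) = -1650 + 39 = -1611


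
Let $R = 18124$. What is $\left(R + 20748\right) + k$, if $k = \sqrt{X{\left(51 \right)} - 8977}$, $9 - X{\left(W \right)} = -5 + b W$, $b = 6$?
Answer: $38872 + i \sqrt{9269} \approx 38872.0 + 96.276 i$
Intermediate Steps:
$X{\left(W \right)} = 14 - 6 W$ ($X{\left(W \right)} = 9 - \left(-5 + 6 W\right) = 14 - 6 W$)
$k = i \sqrt{9269}$ ($k = \sqrt{\left(14 - 306\right) - 8977} = \sqrt{-292 - 8977} = \sqrt{-9269} = i \sqrt{9269} \approx 96.276 i$)
$\left(R + 20748\right) + k = \left(18124 + 20748\right) + i \sqrt{9269} = 38872 + i \sqrt{9269}$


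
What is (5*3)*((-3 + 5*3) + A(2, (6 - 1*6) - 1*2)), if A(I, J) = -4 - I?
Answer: 90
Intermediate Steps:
(5*3)*((-3 + 5*3) + A(2, (6 - 1*6) - 1*2)) = (5*3)*((-3 + 5*3) + (-4 - 1*2)) = 15*((-3 + 15) + (-4 - 2)) = 15*(12 - 6) = 15*6 = 90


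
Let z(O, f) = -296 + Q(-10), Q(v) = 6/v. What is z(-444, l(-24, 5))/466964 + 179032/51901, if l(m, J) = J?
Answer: 417930525057/121179492820 ≈ 3.4489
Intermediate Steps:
z(O, f) = -1483/5 (z(O, f) = -296 + 6/(-10) = -296 + 6*(-1/10) = -296 - 3/5 = -1483/5)
z(-444, l(-24, 5))/466964 + 179032/51901 = -1483/5/466964 + 179032/51901 = -1483/5*1/466964 + 179032*(1/51901) = -1483/2334820 + 179032/51901 = 417930525057/121179492820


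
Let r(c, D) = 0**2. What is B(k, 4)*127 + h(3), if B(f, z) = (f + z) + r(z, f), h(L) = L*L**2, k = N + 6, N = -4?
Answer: 789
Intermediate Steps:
r(c, D) = 0
k = 2 (k = -4 + 6 = 2)
h(L) = L**3
B(f, z) = f + z (B(f, z) = (f + z) + 0 = f + z)
B(k, 4)*127 + h(3) = (2 + 4)*127 + 3**3 = 6*127 + 27 = 762 + 27 = 789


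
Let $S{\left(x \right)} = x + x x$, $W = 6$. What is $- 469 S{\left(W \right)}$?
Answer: $-19698$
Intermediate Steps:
$S{\left(x \right)} = x + x^{2}$
$- 469 S{\left(W \right)} = - 469 \cdot 6 \left(1 + 6\right) = - 469 \cdot 6 \cdot 7 = \left(-469\right) 42 = -19698$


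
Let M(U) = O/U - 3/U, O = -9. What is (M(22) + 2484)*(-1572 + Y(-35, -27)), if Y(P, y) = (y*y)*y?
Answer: -580644090/11 ≈ -5.2786e+7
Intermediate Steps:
M(U) = -12/U (M(U) = -9/U - 3/U = -12/U)
Y(P, y) = y³ (Y(P, y) = y²*y = y³)
(M(22) + 2484)*(-1572 + Y(-35, -27)) = (-12/22 + 2484)*(-1572 + (-27)³) = (-12*1/22 + 2484)*(-1572 - 19683) = (-6/11 + 2484)*(-21255) = (27318/11)*(-21255) = -580644090/11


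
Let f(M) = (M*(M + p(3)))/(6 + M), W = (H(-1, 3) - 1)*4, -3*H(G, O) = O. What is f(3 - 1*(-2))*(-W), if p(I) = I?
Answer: 320/11 ≈ 29.091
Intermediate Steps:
H(G, O) = -O/3
W = -8 (W = (-⅓*3 - 1)*4 = (-1 - 1)*4 = -2*4 = -8)
f(M) = M*(3 + M)/(6 + M) (f(M) = (M*(M + 3))/(6 + M) = (M*(3 + M))/(6 + M) = M*(3 + M)/(6 + M))
f(3 - 1*(-2))*(-W) = ((3 - 1*(-2))*(3 + (3 - 1*(-2)))/(6 + (3 - 1*(-2))))*(-1*(-8)) = ((3 + 2)*(3 + (3 + 2))/(6 + (3 + 2)))*8 = (5*(3 + 5)/(6 + 5))*8 = (5*8/11)*8 = (5*(1/11)*8)*8 = (40/11)*8 = 320/11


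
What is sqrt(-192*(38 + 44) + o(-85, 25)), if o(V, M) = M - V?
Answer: I*sqrt(15634) ≈ 125.04*I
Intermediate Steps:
sqrt(-192*(38 + 44) + o(-85, 25)) = sqrt(-192*(38 + 44) + (25 - 1*(-85))) = sqrt(-192*82 + (25 + 85)) = sqrt(-15744 + 110) = sqrt(-15634) = I*sqrt(15634)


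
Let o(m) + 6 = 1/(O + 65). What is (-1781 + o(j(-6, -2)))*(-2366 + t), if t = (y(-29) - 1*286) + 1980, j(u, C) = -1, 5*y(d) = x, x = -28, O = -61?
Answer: 6053509/5 ≈ 1.2107e+6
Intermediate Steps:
y(d) = -28/5 (y(d) = (⅕)*(-28) = -28/5)
t = 8442/5 (t = (-28/5 - 1*286) + 1980 = (-28/5 - 286) + 1980 = -1458/5 + 1980 = 8442/5 ≈ 1688.4)
o(m) = -23/4 (o(m) = -6 + 1/(-61 + 65) = -6 + 1/4 = -6 + ¼ = -23/4)
(-1781 + o(j(-6, -2)))*(-2366 + t) = (-1781 - 23/4)*(-2366 + 8442/5) = -7147/4*(-3388/5) = 6053509/5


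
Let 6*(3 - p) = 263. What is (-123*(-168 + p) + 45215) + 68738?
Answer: 279279/2 ≈ 1.3964e+5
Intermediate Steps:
p = -245/6 (p = 3 - ⅙*263 = 3 - 263/6 = -245/6 ≈ -40.833)
(-123*(-168 + p) + 45215) + 68738 = (-123*(-168 - 245/6) + 45215) + 68738 = (-123*(-1253/6) + 45215) + 68738 = (51373/2 + 45215) + 68738 = 141803/2 + 68738 = 279279/2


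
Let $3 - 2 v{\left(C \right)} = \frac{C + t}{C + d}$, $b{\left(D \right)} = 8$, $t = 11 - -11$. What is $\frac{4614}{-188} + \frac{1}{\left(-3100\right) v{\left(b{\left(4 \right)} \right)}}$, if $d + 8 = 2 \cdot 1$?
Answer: $- \frac{21455053}{874200} \approx -24.543$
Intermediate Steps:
$t = 22$ ($t = 11 + 11 = 22$)
$d = -6$ ($d = -8 + 2 \cdot 1 = -8 + 2 = -6$)
$v{\left(C \right)} = \frac{3}{2} - \frac{22 + C}{2 \left(-6 + C\right)}$ ($v{\left(C \right)} = \frac{3}{2} - \frac{\left(C + 22\right) \frac{1}{C - 6}}{2} = \frac{3}{2} - \frac{\left(22 + C\right) \frac{1}{-6 + C}}{2} = \frac{3}{2} - \frac{\frac{1}{-6 + C} \left(22 + C\right)}{2} = \frac{3}{2} - \frac{22 + C}{2 \left(-6 + C\right)}$)
$\frac{4614}{-188} + \frac{1}{\left(-3100\right) v{\left(b{\left(4 \right)} \right)}} = \frac{4614}{-188} + \frac{1}{\left(-3100\right) \frac{-20 + 8}{-6 + 8}} = 4614 \left(- \frac{1}{188}\right) - \frac{1}{3100 \cdot \frac{1}{2} \left(-12\right)} = - \frac{2307}{94} - \frac{1}{3100 \cdot \frac{1}{2} \left(-12\right)} = - \frac{2307}{94} - \frac{1}{3100 \left(-6\right)} = - \frac{2307}{94} - - \frac{1}{18600} = - \frac{2307}{94} + \frac{1}{18600} = - \frac{21455053}{874200}$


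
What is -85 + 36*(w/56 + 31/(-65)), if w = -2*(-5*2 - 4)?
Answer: -5471/65 ≈ -84.169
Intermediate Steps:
w = 28 (w = -2*(-10 - 4) = -2*(-14) = 28)
-85 + 36*(w/56 + 31/(-65)) = -85 + 36*(28/56 + 31/(-65)) = -85 + 36*(28*(1/56) + 31*(-1/65)) = -85 + 36*(½ - 31/65) = -85 + 36*(3/130) = -85 + 54/65 = -5471/65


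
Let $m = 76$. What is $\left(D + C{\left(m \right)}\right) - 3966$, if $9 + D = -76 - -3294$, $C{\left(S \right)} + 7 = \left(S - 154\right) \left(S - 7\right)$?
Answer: $-6146$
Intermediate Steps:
$C{\left(S \right)} = -7 + \left(-154 + S\right) \left(-7 + S\right)$ ($C{\left(S \right)} = -7 + \left(S - 154\right) \left(S - 7\right) = -7 + \left(-154 + S\right) \left(-7 + S\right)$)
$D = 3209$ ($D = -9 - -3218 = -9 + \left(-76 + 3294\right) = -9 + 3218 = 3209$)
$\left(D + C{\left(m \right)}\right) - 3966 = \left(3209 + \left(1071 + 76^{2} - 12236\right)\right) - 3966 = \left(3209 + \left(1071 + 5776 - 12236\right)\right) - 3966 = \left(3209 - 5389\right) - 3966 = -2180 - 3966 = -6146$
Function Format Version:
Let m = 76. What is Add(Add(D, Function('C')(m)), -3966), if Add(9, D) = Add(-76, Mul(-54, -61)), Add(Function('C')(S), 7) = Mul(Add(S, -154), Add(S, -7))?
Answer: -6146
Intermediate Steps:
Function('C')(S) = Add(-7, Mul(Add(-154, S), Add(-7, S))) (Function('C')(S) = Add(-7, Mul(Add(S, -154), Add(S, -7))) = Add(-7, Mul(Add(-154, S), Add(-7, S))))
D = 3209 (D = Add(-9, Add(-76, Mul(-54, -61))) = Add(-9, Add(-76, 3294)) = Add(-9, 3218) = 3209)
Add(Add(D, Function('C')(m)), -3966) = Add(Add(3209, Add(1071, Pow(76, 2), Mul(-161, 76))), -3966) = Add(Add(3209, Add(1071, 5776, -12236)), -3966) = Add(Add(3209, -5389), -3966) = Add(-2180, -3966) = -6146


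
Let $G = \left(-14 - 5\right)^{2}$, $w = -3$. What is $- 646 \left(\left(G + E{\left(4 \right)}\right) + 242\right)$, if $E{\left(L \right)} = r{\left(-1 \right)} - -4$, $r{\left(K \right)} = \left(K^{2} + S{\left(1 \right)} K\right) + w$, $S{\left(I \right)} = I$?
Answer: $-390184$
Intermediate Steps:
$r{\left(K \right)} = -3 + K + K^{2}$ ($r{\left(K \right)} = \left(K^{2} + 1 K\right) - 3 = \left(K^{2} + K\right) - 3 = \left(K + K^{2}\right) - 3 = -3 + K + K^{2}$)
$E{\left(L \right)} = 1$ ($E{\left(L \right)} = \left(-3 - 1 + \left(-1\right)^{2}\right) - -4 = \left(-3 - 1 + 1\right) + 4 = -3 + 4 = 1$)
$G = 361$ ($G = \left(-19\right)^{2} = 361$)
$- 646 \left(\left(G + E{\left(4 \right)}\right) + 242\right) = - 646 \left(\left(361 + 1\right) + 242\right) = - 646 \left(362 + 242\right) = \left(-646\right) 604 = -390184$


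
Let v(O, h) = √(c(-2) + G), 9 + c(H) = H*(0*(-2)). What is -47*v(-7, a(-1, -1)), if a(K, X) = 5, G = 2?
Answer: -47*I*√7 ≈ -124.35*I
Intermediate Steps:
c(H) = -9 (c(H) = -9 + H*(0*(-2)) = -9 + H*0 = -9 + 0 = -9)
v(O, h) = I*√7 (v(O, h) = √(-9 + 2) = √(-7) = I*√7)
-47*v(-7, a(-1, -1)) = -47*I*√7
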